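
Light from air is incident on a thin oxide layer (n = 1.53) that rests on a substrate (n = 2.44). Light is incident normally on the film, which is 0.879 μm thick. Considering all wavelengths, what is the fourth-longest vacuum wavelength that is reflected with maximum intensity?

672 nm

Ray reflecting at the top interface goes from n = 1.0 toward n = 1.53: a half-wave phase shift.
Bottom surface (1.53 → 2.44): reflection off a higher-index medium gives a half-wave phase shift.
Zero or two π shifts → no net half-wave offset.
So the condition for constructive reflection is 2 n t = m λ.
λ = 2 n t / m. The fourth-longest wavelength is m = 4: λ = 2 × 1.53 × 879 / 4.00 = 672 nm.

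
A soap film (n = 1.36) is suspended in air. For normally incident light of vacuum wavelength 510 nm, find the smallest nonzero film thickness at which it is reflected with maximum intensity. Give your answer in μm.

0.0938 μm

At the upper boundary (n = 1.0 to n = 1.36) the reflected ray undergoes a half-wave phase shift.
At the lower boundary (n = 1.36 to n = 1.0) the reflected ray undergoes no phase shift.
Exactly one π shift → a net half-wave offset.
With one net inversion, constructive interference in reflection requires 2 n t = (m + ½) λ.
Minimum at m = 0: t = λ / (4 n) = 510 / (4 × 1.36) = 93.8 nm.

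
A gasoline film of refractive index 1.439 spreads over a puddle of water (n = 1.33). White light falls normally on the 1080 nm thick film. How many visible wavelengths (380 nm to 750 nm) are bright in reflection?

Top surface (1.0 → 1.439): reflection off a higher-index medium gives a half-wave phase shift.
Bottom surface (1.439 → 1.33): reflection off a lower-index medium gives no phase shift.
Exactly one π shift → a net half-wave offset.
With one net inversion, constructive interference in reflection requires 2 n t = (m + ½) λ.
λ = 2 n t / (m + ½) = 3108 / (m + ½) nm.
m=3: 888 nm (IR); m=4: 691 nm (visible); m=5: 565 nm (visible); m=6: 478 nm (visible); m=7: 414 nm (visible); m=8: 366 nm (UV).

4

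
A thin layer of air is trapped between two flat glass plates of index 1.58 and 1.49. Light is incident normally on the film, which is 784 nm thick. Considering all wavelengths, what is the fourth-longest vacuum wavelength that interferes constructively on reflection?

448 nm

Ray reflecting at the top interface goes from n = 1.58 toward n = 1.0: no phase shift.
Bottom surface (1.0 → 1.49): reflection off a higher-index medium gives a half-wave phase shift.
Net: one phase inversion between the two reflected rays.
So the condition for constructive reflection is 2 n t = (m + ½) λ.
λ = 2 n t / (m + ½). The fourth-longest wavelength is m = 3: λ = 2 × 1.0 × 784 / 3.50 = 448 nm.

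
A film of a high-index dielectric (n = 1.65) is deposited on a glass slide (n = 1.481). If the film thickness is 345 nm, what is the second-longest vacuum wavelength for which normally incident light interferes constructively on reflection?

759 nm

At the upper boundary (n = 1.0 to n = 1.65) the reflected ray undergoes a half-wave phase shift.
Ray reflecting at the bottom interface goes from n = 1.65 toward n = 1.481: no phase shift.
Net: one phase inversion between the two reflected rays.
With one net inversion, constructive interference in reflection requires 2 n t = (m + ½) λ.
λ = 2 n t / (m + ½). The second-longest wavelength is m = 1: λ = 2 × 1.65 × 345 / 1.50 = 759 nm.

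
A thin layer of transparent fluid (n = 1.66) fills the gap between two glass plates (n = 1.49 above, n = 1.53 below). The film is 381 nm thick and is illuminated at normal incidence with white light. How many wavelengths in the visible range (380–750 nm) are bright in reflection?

Top surface (1.49 → 1.66): reflection off a higher-index medium gives a half-wave phase shift.
At the lower boundary (n = 1.66 to n = 1.53) the reflected ray undergoes no phase shift.
The two reflections differ by half a wavelength.
With one net inversion, constructive interference in reflection requires 2 n t = (m + ½) λ.
λ = 2 n t / (m + ½) = 1265 / (m + ½) nm.
m=1: 843 nm (IR); m=2: 506 nm (visible); m=3: 361 nm (UV).

1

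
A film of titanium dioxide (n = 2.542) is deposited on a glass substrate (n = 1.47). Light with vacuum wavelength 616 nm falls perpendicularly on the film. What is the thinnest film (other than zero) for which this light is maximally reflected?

60.6 nm

Ray reflecting at the top interface goes from n = 1.0 toward n = 2.542: a half-wave phase shift.
Ray reflecting at the bottom interface goes from n = 2.542 toward n = 1.47: no phase shift.
The two reflections differ by half a wavelength.
With one net inversion, constructive interference in reflection requires 2 n t = (m + ½) λ.
Minimum at m = 0: t = λ / (4 n) = 616 / (4 × 2.542) = 60.6 nm.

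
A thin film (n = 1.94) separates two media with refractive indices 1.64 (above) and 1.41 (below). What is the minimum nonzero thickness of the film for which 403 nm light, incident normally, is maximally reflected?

51.9 nm

Ray reflecting at the top interface goes from n = 1.64 toward n = 1.94: a half-wave phase shift.
Ray reflecting at the bottom interface goes from n = 1.94 toward n = 1.41: no phase shift.
The two reflections differ by half a wavelength.
With one net inversion, constructive interference in reflection requires 2 n t = (m + ½) λ.
Minimum at m = 0: t = λ / (4 n) = 403 / (4 × 1.94) = 51.9 nm.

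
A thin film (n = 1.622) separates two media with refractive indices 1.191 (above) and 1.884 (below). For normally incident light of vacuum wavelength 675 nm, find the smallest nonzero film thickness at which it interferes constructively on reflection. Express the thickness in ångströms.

At the upper boundary (n = 1.191 to n = 1.622) the reflected ray undergoes a half-wave phase shift.
At the lower boundary (n = 1.622 to n = 1.884) the reflected ray undergoes a half-wave phase shift.
The two reflections carry the same phase change, so no net offset.
For maximum reflection here: 2 n t = m λ.
Minimum nonzero at m = 1: t = λ / (2 n) = 675 / (2 × 1.622) = 208 nm.

2081 Å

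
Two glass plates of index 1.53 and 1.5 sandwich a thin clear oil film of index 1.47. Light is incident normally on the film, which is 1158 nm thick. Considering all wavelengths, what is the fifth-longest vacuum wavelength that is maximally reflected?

At the upper boundary (n = 1.53 to n = 1.47) the reflected ray undergoes no phase shift.
At the lower boundary (n = 1.47 to n = 1.5) the reflected ray undergoes a half-wave phase shift.
Net: one phase inversion between the two reflected rays.
So the condition for constructive reflection is 2 n t = (m + ½) λ.
λ = 2 n t / (m + ½). The fifth-longest wavelength is m = 4: λ = 2 × 1.47 × 1158 / 4.50 = 757 nm.

757 nm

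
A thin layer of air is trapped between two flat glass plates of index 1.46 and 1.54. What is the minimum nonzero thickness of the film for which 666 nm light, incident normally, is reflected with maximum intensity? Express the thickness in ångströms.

1665 Å

Ray reflecting at the top interface goes from n = 1.46 toward n = 1.0: no phase shift.
Bottom surface (1.0 → 1.54): reflection off a higher-index medium gives a half-wave phase shift.
Net: one phase inversion between the two reflected rays.
With one net inversion, constructive interference in reflection requires 2 n t = (m + ½) λ.
Minimum at m = 0: t = λ / (4 n) = 666 / (4 × 1.0) = 167 nm.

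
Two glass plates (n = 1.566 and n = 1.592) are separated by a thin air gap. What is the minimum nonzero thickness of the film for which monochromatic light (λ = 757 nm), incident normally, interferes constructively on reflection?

189 nm

Top surface (1.566 → 1.0): reflection off a lower-index medium gives no phase shift.
Ray reflecting at the bottom interface goes from n = 1.0 toward n = 1.592: a half-wave phase shift.
Net: one phase inversion between the two reflected rays.
So the condition for constructive reflection is 2 n t = (m + ½) λ.
Minimum at m = 0: t = λ / (4 n) = 757 / (4 × 1.0) = 189 nm.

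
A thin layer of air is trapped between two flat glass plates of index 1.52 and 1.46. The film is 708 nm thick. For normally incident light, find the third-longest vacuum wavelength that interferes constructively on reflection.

Top surface (1.52 → 1.0): reflection off a lower-index medium gives no phase shift.
Bottom surface (1.0 → 1.46): reflection off a higher-index medium gives a half-wave phase shift.
Exactly one π shift → a net half-wave offset.
For maximum reflection here: 2 n t = (m + ½) λ.
λ = 2 n t / (m + ½). The third-longest wavelength is m = 2: λ = 2 × 1.0 × 708 / 2.50 = 566 nm.

566 nm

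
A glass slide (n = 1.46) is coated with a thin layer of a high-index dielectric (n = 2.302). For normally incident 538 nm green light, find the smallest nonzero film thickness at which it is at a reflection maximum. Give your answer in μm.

At the upper boundary (n = 1.0 to n = 2.302) the reflected ray undergoes a half-wave phase shift.
At the lower boundary (n = 2.302 to n = 1.46) the reflected ray undergoes no phase shift.
Net: one phase inversion between the two reflected rays.
With one net inversion, constructive interference in reflection requires 2 n t = (m + ½) λ.
Minimum at m = 0: t = λ / (4 n) = 538 / (4 × 2.302) = 58.4 nm.

0.0584 μm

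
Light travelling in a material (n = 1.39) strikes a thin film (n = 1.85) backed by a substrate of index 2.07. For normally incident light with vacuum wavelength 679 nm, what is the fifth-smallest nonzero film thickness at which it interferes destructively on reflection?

Top surface (1.39 → 1.85): reflection off a higher-index medium gives a half-wave phase shift.
Ray reflecting at the bottom interface goes from n = 1.85 toward n = 2.07: a half-wave phase shift.
The two reflections carry the same phase change, so no net offset.
So the condition for destructive reflection is 2 n t = (m + ½) λ.
The fifth-smallest nonzero thickness corresponds to m = 4: t = (m + ½) λ / (2 n) = 4.50 × 679 / (2 × 1.85) = 826 nm.

826 nm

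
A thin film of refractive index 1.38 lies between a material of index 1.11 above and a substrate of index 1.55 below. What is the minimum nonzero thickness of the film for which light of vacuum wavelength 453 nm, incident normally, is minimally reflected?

At the upper boundary (n = 1.11 to n = 1.38) the reflected ray undergoes a half-wave phase shift.
Bottom surface (1.38 → 1.55): reflection off a higher-index medium gives a half-wave phase shift.
Net: no relative phase inversion (both shifts match).
With no net inversion, destructive interference in reflection requires 2 n t = (m + ½) λ.
Minimum at m = 0: t = λ / (4 n) = 453 / (4 × 1.38) = 82.1 nm.

82.1 nm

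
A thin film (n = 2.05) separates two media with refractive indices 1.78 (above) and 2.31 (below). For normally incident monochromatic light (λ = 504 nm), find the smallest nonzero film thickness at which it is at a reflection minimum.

61.5 nm

At the upper boundary (n = 1.78 to n = 2.05) the reflected ray undergoes a half-wave phase shift.
Bottom surface (2.05 → 2.31): reflection off a higher-index medium gives a half-wave phase shift.
Zero or two π shifts → no net half-wave offset.
For weak reflection here: 2 n t = (m + ½) λ.
Minimum at m = 0: t = λ / (4 n) = 504 / (4 × 2.05) = 61.5 nm.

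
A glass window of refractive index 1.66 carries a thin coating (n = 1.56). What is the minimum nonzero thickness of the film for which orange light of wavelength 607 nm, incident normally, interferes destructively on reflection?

97.3 nm

At the upper boundary (n = 1.0 to n = 1.56) the reflected ray undergoes a half-wave phase shift.
At the lower boundary (n = 1.56 to n = 1.66) the reflected ray undergoes a half-wave phase shift.
Net: no relative phase inversion (both shifts match).
So the condition for destructive reflection is 2 n t = (m + ½) λ.
Minimum at m = 0: t = λ / (4 n) = 607 / (4 × 1.56) = 97.3 nm.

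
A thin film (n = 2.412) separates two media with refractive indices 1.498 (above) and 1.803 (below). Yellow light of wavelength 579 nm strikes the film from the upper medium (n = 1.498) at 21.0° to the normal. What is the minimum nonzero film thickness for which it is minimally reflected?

Ray reflecting at the top interface goes from n = 1.498 toward n = 2.412: a half-wave phase shift.
Ray reflecting at the bottom interface goes from n = 2.412 toward n = 1.803: no phase shift.
Exactly one π shift → a net half-wave offset.
With one net inversion, destructive interference in reflection requires 2 n t cos θ_r = m λ.
Snell's law: 1.498 sin 21.0° = 2.412 sin θ_r → sin θ_r = 0.223, cos θ_r = 0.975.
Minimum nonzero at m = 1: t = λ / (2 n cos θ_r) = 579 / (2 × 2.412 × 0.975) = 123 nm.

123 nm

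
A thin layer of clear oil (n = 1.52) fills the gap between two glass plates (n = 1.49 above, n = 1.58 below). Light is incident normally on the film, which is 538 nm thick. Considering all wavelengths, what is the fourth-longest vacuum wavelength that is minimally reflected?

467 nm

Ray reflecting at the top interface goes from n = 1.49 toward n = 1.52: a half-wave phase shift.
Ray reflecting at the bottom interface goes from n = 1.52 toward n = 1.58: a half-wave phase shift.
Net: no relative phase inversion (both shifts match).
So the condition for destructive reflection is 2 n t = (m + ½) λ.
λ = 2 n t / (m + ½). The fourth-longest wavelength is m = 3: λ = 2 × 1.52 × 538 / 3.50 = 467 nm.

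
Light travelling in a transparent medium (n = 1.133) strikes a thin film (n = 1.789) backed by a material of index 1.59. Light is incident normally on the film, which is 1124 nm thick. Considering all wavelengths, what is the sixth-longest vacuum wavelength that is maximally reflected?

Top surface (1.133 → 1.789): reflection off a higher-index medium gives a half-wave phase shift.
Bottom surface (1.789 → 1.59): reflection off a lower-index medium gives no phase shift.
The two reflections differ by half a wavelength.
For strong reflection here: 2 n t = (m + ½) λ.
λ = 2 n t / (m + ½). The sixth-longest wavelength is m = 5: λ = 2 × 1.789 × 1124 / 5.50 = 731 nm.

731 nm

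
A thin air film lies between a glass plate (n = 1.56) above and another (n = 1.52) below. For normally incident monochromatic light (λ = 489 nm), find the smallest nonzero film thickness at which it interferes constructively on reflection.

122 nm

Top surface (1.56 → 1.0): reflection off a lower-index medium gives no phase shift.
Bottom surface (1.0 → 1.52): reflection off a higher-index medium gives a half-wave phase shift.
The two reflections differ by half a wavelength.
With one net inversion, constructive interference in reflection requires 2 n t = (m + ½) λ.
Minimum at m = 0: t = λ / (4 n) = 489 / (4 × 1.0) = 122 nm.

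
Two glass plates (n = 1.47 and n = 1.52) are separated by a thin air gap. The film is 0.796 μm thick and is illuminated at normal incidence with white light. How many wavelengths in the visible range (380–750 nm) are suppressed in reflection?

Top surface (1.47 → 1.0): reflection off a lower-index medium gives no phase shift.
Ray reflecting at the bottom interface goes from n = 1.0 toward n = 1.52: a half-wave phase shift.
The two reflections differ by half a wavelength.
So the condition for destructive reflection is 2 n t = m λ.
λ = 2 n t / m = 1592 / m nm.
m=2: 796 nm (IR); m=3: 531 nm (visible); m=4: 398 nm (visible); m=5: 318 nm (UV).

2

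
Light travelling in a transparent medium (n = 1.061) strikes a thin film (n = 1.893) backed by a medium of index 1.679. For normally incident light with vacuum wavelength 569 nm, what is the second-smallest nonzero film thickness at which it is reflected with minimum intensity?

301 nm

At the upper boundary (n = 1.061 to n = 1.893) the reflected ray undergoes a half-wave phase shift.
Ray reflecting at the bottom interface goes from n = 1.893 toward n = 1.679: no phase shift.
The two reflections differ by half a wavelength.
With one net inversion, destructive interference in reflection requires 2 n t = m λ.
The second-smallest nonzero thickness corresponds to m = 2: t = m λ / (2 n) = 2.00 × 569 / (2 × 1.893) = 301 nm.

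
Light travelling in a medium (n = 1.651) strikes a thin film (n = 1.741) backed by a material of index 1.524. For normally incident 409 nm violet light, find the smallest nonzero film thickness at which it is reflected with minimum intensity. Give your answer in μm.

At the upper boundary (n = 1.651 to n = 1.741) the reflected ray undergoes a half-wave phase shift.
At the lower boundary (n = 1.741 to n = 1.524) the reflected ray undergoes no phase shift.
Exactly one π shift → a net half-wave offset.
With one net inversion, destructive interference in reflection requires 2 n t = m λ.
Minimum nonzero at m = 1: t = λ / (2 n) = 409 / (2 × 1.741) = 117 nm.

0.117 μm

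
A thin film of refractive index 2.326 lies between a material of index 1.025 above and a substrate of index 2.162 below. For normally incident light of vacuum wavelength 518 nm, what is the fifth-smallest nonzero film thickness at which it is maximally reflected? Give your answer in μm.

0.501 μm

At the upper boundary (n = 1.025 to n = 2.326) the reflected ray undergoes a half-wave phase shift.
Bottom surface (2.326 → 2.162): reflection off a lower-index medium gives no phase shift.
The two reflections differ by half a wavelength.
So the condition for constructive reflection is 2 n t = (m + ½) λ.
The fifth-smallest nonzero thickness corresponds to m = 4: t = (m + ½) λ / (2 n) = 4.50 × 518 / (2 × 2.326) = 501 nm.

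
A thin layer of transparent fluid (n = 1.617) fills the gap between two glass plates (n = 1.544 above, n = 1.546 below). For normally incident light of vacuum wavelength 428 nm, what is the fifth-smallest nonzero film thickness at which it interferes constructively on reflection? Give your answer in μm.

Top surface (1.544 → 1.617): reflection off a higher-index medium gives a half-wave phase shift.
At the lower boundary (n = 1.617 to n = 1.546) the reflected ray undergoes no phase shift.
Net: one phase inversion between the two reflected rays.
For bright reflection here: 2 n t = (m + ½) λ.
The fifth-smallest nonzero thickness corresponds to m = 4: t = (m + ½) λ / (2 n) = 4.50 × 428 / (2 × 1.617) = 596 nm.

0.596 μm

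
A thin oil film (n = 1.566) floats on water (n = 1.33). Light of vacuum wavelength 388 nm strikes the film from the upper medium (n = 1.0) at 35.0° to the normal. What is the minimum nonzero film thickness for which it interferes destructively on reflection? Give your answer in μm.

0.133 μm

Top surface (1.0 → 1.566): reflection off a higher-index medium gives a half-wave phase shift.
Bottom surface (1.566 → 1.33): reflection off a lower-index medium gives no phase shift.
The two reflections differ by half a wavelength.
So the condition for destructive reflection is 2 n t cos θ_r = m λ.
Snell's law: 1.0 sin 35.0° = 1.566 sin θ_r → sin θ_r = 0.366, cos θ_r = 0.931.
Minimum nonzero at m = 1: t = λ / (2 n cos θ_r) = 388 / (2 × 1.566 × 0.931) = 133 nm.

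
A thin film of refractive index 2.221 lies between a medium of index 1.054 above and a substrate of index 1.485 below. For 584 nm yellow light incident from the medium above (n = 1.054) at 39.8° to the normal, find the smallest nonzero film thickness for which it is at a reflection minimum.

Ray reflecting at the top interface goes from n = 1.054 toward n = 2.221: a half-wave phase shift.
Bottom surface (2.221 → 1.485): reflection off a lower-index medium gives no phase shift.
Exactly one π shift → a net half-wave offset.
For weak reflection here: 2 n t cos θ_r = m λ.
Snell's law: 1.054 sin 39.8° = 2.221 sin θ_r → sin θ_r = 0.304, cos θ_r = 0.953.
Minimum nonzero at m = 1: t = λ / (2 n cos θ_r) = 584 / (2 × 2.221 × 0.953) = 138 nm.

138 nm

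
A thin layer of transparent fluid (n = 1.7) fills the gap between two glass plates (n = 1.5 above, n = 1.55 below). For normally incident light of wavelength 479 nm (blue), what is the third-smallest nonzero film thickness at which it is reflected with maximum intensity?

At the upper boundary (n = 1.5 to n = 1.7) the reflected ray undergoes a half-wave phase shift.
Bottom surface (1.7 → 1.55): reflection off a lower-index medium gives no phase shift.
Exactly one π shift → a net half-wave offset.
For strong reflection here: 2 n t = (m + ½) λ.
The third-smallest nonzero thickness corresponds to m = 2: t = (m + ½) λ / (2 n) = 2.50 × 479 / (2 × 1.7) = 352 nm.

352 nm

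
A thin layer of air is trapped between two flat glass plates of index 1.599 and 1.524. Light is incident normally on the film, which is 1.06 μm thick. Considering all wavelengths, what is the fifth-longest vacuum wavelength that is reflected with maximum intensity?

Ray reflecting at the top interface goes from n = 1.599 toward n = 1.0: no phase shift.
Bottom surface (1.0 → 1.524): reflection off a higher-index medium gives a half-wave phase shift.
The two reflections differ by half a wavelength.
For bright reflection here: 2 n t = (m + ½) λ.
λ = 2 n t / (m + ½). The fifth-longest wavelength is m = 4: λ = 2 × 1.0 × 1060 / 4.50 = 471 nm.

471 nm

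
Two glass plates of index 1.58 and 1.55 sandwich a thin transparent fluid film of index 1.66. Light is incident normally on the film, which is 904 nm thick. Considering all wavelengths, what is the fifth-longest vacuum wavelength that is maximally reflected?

Ray reflecting at the top interface goes from n = 1.58 toward n = 1.66: a half-wave phase shift.
Bottom surface (1.66 → 1.55): reflection off a lower-index medium gives no phase shift.
The two reflections differ by half a wavelength.
For maximum reflection here: 2 n t = (m + ½) λ.
λ = 2 n t / (m + ½). The fifth-longest wavelength is m = 4: λ = 2 × 1.66 × 904 / 4.50 = 667 nm.

667 nm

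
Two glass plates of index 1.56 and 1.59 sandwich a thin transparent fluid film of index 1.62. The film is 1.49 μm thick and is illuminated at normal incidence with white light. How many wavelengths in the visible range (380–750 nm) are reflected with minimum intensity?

6

At the upper boundary (n = 1.56 to n = 1.62) the reflected ray undergoes a half-wave phase shift.
Bottom surface (1.62 → 1.59): reflection off a lower-index medium gives no phase shift.
The two reflections differ by half a wavelength.
So the condition for destructive reflection is 2 n t = m λ.
λ = 2 n t / m = 4828 / m nm.
m=6: 805 nm (IR); m=7: 690 nm (visible); m=8: 603 nm (visible); m=9: 536 nm (visible); m=10: 483 nm (visible); m=11: 439 nm (visible); m=12: 402 nm (visible); m=13: 371 nm (UV).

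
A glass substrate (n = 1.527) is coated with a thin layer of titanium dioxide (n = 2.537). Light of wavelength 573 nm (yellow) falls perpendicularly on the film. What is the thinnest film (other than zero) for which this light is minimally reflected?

113 nm

Top surface (1.0 → 2.537): reflection off a higher-index medium gives a half-wave phase shift.
Ray reflecting at the bottom interface goes from n = 2.537 toward n = 1.527: no phase shift.
The two reflections differ by half a wavelength.
So the condition for destructive reflection is 2 n t = m λ.
Minimum nonzero at m = 1: t = λ / (2 n) = 573 / (2 × 2.537) = 113 nm.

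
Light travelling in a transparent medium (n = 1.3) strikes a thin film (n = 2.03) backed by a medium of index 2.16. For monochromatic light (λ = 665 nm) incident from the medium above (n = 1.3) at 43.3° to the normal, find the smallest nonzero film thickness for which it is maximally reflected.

At the upper boundary (n = 1.3 to n = 2.03) the reflected ray undergoes a half-wave phase shift.
Ray reflecting at the bottom interface goes from n = 2.03 toward n = 2.16: a half-wave phase shift.
Net: no relative phase inversion (both shifts match).
For bright reflection here: 2 n t cos θ_r = m λ.
Snell's law: 1.3 sin 43.3° = 2.03 sin θ_r → sin θ_r = 0.439, cos θ_r = 0.898.
Minimum nonzero at m = 1: t = λ / (2 n cos θ_r) = 665 / (2 × 2.03 × 0.898) = 182 nm.

182 nm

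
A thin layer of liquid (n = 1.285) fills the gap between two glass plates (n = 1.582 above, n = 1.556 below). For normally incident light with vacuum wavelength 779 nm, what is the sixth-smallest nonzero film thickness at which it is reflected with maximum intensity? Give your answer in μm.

At the upper boundary (n = 1.582 to n = 1.285) the reflected ray undergoes no phase shift.
Bottom surface (1.285 → 1.556): reflection off a higher-index medium gives a half-wave phase shift.
The two reflections differ by half a wavelength.
With one net inversion, constructive interference in reflection requires 2 n t = (m + ½) λ.
The sixth-smallest nonzero thickness corresponds to m = 5: t = (m + ½) λ / (2 n) = 5.50 × 779 / (2 × 1.285) = 1667 nm.

1.67 μm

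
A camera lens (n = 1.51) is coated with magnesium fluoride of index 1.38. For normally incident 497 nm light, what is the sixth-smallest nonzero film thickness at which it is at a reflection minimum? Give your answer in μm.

Ray reflecting at the top interface goes from n = 1.0 toward n = 1.38: a half-wave phase shift.
Bottom surface (1.38 → 1.51): reflection off a higher-index medium gives a half-wave phase shift.
Zero or two π shifts → no net half-wave offset.
So the condition for destructive reflection is 2 n t = (m + ½) λ.
The sixth-smallest nonzero thickness corresponds to m = 5: t = (m + ½) λ / (2 n) = 5.50 × 497 / (2 × 1.38) = 990 nm.

0.990 μm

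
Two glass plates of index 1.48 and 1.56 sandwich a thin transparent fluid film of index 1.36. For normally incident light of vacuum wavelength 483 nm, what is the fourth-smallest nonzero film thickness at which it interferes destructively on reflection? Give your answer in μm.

At the upper boundary (n = 1.48 to n = 1.36) the reflected ray undergoes no phase shift.
At the lower boundary (n = 1.36 to n = 1.56) the reflected ray undergoes a half-wave phase shift.
The two reflections differ by half a wavelength.
With one net inversion, destructive interference in reflection requires 2 n t = m λ.
The fourth-smallest nonzero thickness corresponds to m = 4: t = m λ / (2 n) = 4.00 × 483 / (2 × 1.36) = 710 nm.

0.710 μm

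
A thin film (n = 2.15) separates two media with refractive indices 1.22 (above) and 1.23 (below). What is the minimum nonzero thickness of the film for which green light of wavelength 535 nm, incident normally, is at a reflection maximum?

Top surface (1.22 → 2.15): reflection off a higher-index medium gives a half-wave phase shift.
Bottom surface (2.15 → 1.23): reflection off a lower-index medium gives no phase shift.
Exactly one π shift → a net half-wave offset.
With one net inversion, constructive interference in reflection requires 2 n t = (m + ½) λ.
Minimum at m = 0: t = λ / (4 n) = 535 / (4 × 2.15) = 62.2 nm.

62.2 nm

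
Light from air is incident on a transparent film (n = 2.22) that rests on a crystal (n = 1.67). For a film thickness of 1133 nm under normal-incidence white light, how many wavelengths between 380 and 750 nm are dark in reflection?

7

Ray reflecting at the top interface goes from n = 1.0 toward n = 2.22: a half-wave phase shift.
At the lower boundary (n = 2.22 to n = 1.67) the reflected ray undergoes no phase shift.
Exactly one π shift → a net half-wave offset.
So the condition for destructive reflection is 2 n t = m λ.
λ = 2 n t / m = 5031 / m nm.
m=6: 838 nm (IR); m=7: 719 nm (visible); m=8: 629 nm (visible); m=9: 559 nm (visible); m=10: 503 nm (visible); m=11: 457 nm (visible); m=12: 419 nm (visible); m=13: 387 nm (visible); m=14: 359 nm (UV).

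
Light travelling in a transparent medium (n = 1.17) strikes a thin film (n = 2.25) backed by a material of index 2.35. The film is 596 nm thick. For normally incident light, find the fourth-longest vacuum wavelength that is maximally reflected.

671 nm

Ray reflecting at the top interface goes from n = 1.17 toward n = 2.25: a half-wave phase shift.
At the lower boundary (n = 2.25 to n = 2.35) the reflected ray undergoes a half-wave phase shift.
Net: no relative phase inversion (both shifts match).
For bright reflection here: 2 n t = m λ.
λ = 2 n t / m. The fourth-longest wavelength is m = 4: λ = 2 × 2.25 × 596 / 4.00 = 671 nm.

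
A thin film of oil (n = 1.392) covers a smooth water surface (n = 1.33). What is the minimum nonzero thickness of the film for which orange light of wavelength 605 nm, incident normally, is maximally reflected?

Top surface (1.0 → 1.392): reflection off a higher-index medium gives a half-wave phase shift.
At the lower boundary (n = 1.392 to n = 1.33) the reflected ray undergoes no phase shift.
Exactly one π shift → a net half-wave offset.
With one net inversion, constructive interference in reflection requires 2 n t = (m + ½) λ.
Minimum at m = 0: t = λ / (4 n) = 605 / (4 × 1.392) = 109 nm.

109 nm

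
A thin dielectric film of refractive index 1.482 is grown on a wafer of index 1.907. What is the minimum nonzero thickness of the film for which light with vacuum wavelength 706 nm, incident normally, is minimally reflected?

119 nm

Top surface (1.0 → 1.482): reflection off a higher-index medium gives a half-wave phase shift.
Ray reflecting at the bottom interface goes from n = 1.482 toward n = 1.907: a half-wave phase shift.
The two reflections carry the same phase change, so no net offset.
With no net inversion, destructive interference in reflection requires 2 n t = (m + ½) λ.
Minimum at m = 0: t = λ / (4 n) = 706 / (4 × 1.482) = 119 nm.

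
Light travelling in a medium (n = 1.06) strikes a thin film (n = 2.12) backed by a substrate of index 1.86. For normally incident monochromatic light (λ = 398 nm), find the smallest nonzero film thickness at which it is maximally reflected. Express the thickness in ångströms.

At the upper boundary (n = 1.06 to n = 2.12) the reflected ray undergoes a half-wave phase shift.
Bottom surface (2.12 → 1.86): reflection off a lower-index medium gives no phase shift.
The two reflections differ by half a wavelength.
So the condition for constructive reflection is 2 n t = (m + ½) λ.
Minimum at m = 0: t = λ / (4 n) = 398 / (4 × 2.12) = 46.9 nm.

469 Å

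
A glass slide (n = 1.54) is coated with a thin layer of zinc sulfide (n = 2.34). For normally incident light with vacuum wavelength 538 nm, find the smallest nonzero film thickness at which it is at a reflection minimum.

115 nm

At the upper boundary (n = 1.0 to n = 2.34) the reflected ray undergoes a half-wave phase shift.
Bottom surface (2.34 → 1.54): reflection off a lower-index medium gives no phase shift.
Net: one phase inversion between the two reflected rays.
So the condition for destructive reflection is 2 n t = m λ.
Minimum nonzero at m = 1: t = λ / (2 n) = 538 / (2 × 2.34) = 115 nm.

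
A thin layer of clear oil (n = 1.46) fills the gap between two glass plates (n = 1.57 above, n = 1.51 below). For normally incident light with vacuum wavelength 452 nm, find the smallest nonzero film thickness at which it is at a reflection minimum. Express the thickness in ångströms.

Top surface (1.57 → 1.46): reflection off a lower-index medium gives no phase shift.
At the lower boundary (n = 1.46 to n = 1.51) the reflected ray undergoes a half-wave phase shift.
Net: one phase inversion between the two reflected rays.
So the condition for destructive reflection is 2 n t = m λ.
Minimum nonzero at m = 1: t = λ / (2 n) = 452 / (2 × 1.46) = 155 nm.

1548 Å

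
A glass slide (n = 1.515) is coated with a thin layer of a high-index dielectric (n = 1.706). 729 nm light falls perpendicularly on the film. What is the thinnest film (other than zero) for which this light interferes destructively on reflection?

Ray reflecting at the top interface goes from n = 1.0 toward n = 1.706: a half-wave phase shift.
Bottom surface (1.706 → 1.515): reflection off a lower-index medium gives no phase shift.
Net: one phase inversion between the two reflected rays.
So the condition for destructive reflection is 2 n t = m λ.
Minimum nonzero at m = 1: t = λ / (2 n) = 729 / (2 × 1.706) = 214 nm.

214 nm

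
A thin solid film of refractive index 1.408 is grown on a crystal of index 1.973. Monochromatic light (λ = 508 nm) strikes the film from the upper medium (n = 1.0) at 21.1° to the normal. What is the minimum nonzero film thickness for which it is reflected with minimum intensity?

At the upper boundary (n = 1.0 to n = 1.408) the reflected ray undergoes a half-wave phase shift.
At the lower boundary (n = 1.408 to n = 1.973) the reflected ray undergoes a half-wave phase shift.
Net: no relative phase inversion (both shifts match).
With no net inversion, destructive interference in reflection requires 2 n t cos θ_r = (m + ½) λ.
Snell's law: 1.0 sin 21.1° = 1.408 sin θ_r → sin θ_r = 0.256, cos θ_r = 0.967.
Minimum at m = 0: t = λ / (4 n cos θ_r) = 508 / (4 × 1.408 × 0.967) = 93.3 nm.

93.3 nm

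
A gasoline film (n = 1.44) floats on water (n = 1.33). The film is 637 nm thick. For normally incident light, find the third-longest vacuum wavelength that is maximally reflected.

734 nm

Top surface (1.0 → 1.44): reflection off a higher-index medium gives a half-wave phase shift.
At the lower boundary (n = 1.44 to n = 1.33) the reflected ray undergoes no phase shift.
Exactly one π shift → a net half-wave offset.
So the condition for constructive reflection is 2 n t = (m + ½) λ.
λ = 2 n t / (m + ½). The third-longest wavelength is m = 2: λ = 2 × 1.44 × 637 / 2.50 = 734 nm.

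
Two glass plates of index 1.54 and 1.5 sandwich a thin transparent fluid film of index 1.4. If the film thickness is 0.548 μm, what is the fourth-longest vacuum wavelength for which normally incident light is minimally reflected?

384 nm

At the upper boundary (n = 1.54 to n = 1.4) the reflected ray undergoes no phase shift.
At the lower boundary (n = 1.4 to n = 1.5) the reflected ray undergoes a half-wave phase shift.
Net: one phase inversion between the two reflected rays.
So the condition for destructive reflection is 2 n t = m λ.
λ = 2 n t / m. The fourth-longest wavelength is m = 4: λ = 2 × 1.4 × 548 / 4.00 = 384 nm.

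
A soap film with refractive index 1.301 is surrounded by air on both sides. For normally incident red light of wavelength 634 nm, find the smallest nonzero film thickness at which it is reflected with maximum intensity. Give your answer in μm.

At the upper boundary (n = 1.0 to n = 1.301) the reflected ray undergoes a half-wave phase shift.
Bottom surface (1.301 → 1.0): reflection off a lower-index medium gives no phase shift.
Net: one phase inversion between the two reflected rays.
So the condition for constructive reflection is 2 n t = (m + ½) λ.
Minimum at m = 0: t = λ / (4 n) = 634 / (4 × 1.301) = 122 nm.

0.122 μm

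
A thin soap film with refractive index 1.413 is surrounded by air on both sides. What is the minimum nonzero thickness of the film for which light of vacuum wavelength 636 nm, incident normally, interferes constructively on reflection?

Top surface (1.0 → 1.413): reflection off a higher-index medium gives a half-wave phase shift.
At the lower boundary (n = 1.413 to n = 1.0) the reflected ray undergoes no phase shift.
Exactly one π shift → a net half-wave offset.
With one net inversion, constructive interference in reflection requires 2 n t = (m + ½) λ.
Minimum at m = 0: t = λ / (4 n) = 636 / (4 × 1.413) = 113 nm.

113 nm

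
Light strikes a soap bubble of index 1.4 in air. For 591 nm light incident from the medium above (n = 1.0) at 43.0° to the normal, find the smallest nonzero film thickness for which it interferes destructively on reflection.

Top surface (1.0 → 1.4): reflection off a higher-index medium gives a half-wave phase shift.
Bottom surface (1.4 → 1.0): reflection off a lower-index medium gives no phase shift.
Net: one phase inversion between the two reflected rays.
With one net inversion, destructive interference in reflection requires 2 n t cos θ_r = m λ.
Snell's law: 1.0 sin 43.0° = 1.4 sin θ_r → sin θ_r = 0.487, cos θ_r = 0.873.
Minimum nonzero at m = 1: t = λ / (2 n cos θ_r) = 591 / (2 × 1.4 × 0.873) = 242 nm.

242 nm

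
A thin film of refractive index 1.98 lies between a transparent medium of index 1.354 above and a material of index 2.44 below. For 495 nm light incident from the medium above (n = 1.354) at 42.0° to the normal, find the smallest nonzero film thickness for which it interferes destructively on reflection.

70.3 nm

Ray reflecting at the top interface goes from n = 1.354 toward n = 1.98: a half-wave phase shift.
Ray reflecting at the bottom interface goes from n = 1.98 toward n = 2.44: a half-wave phase shift.
Net: no relative phase inversion (both shifts match).
So the condition for destructive reflection is 2 n t cos θ_r = (m + ½) λ.
Snell's law: 1.354 sin 42.0° = 1.98 sin θ_r → sin θ_r = 0.458, cos θ_r = 0.889.
Minimum at m = 0: t = λ / (4 n cos θ_r) = 495 / (4 × 1.98 × 0.889) = 70.3 nm.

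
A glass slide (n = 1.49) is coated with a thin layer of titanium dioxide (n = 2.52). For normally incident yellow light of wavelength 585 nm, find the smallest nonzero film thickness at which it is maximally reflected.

58.0 nm

Ray reflecting at the top interface goes from n = 1.0 toward n = 2.52: a half-wave phase shift.
Bottom surface (2.52 → 1.49): reflection off a lower-index medium gives no phase shift.
Net: one phase inversion between the two reflected rays.
For bright reflection here: 2 n t = (m + ½) λ.
Minimum at m = 0: t = λ / (4 n) = 585 / (4 × 2.52) = 58.0 nm.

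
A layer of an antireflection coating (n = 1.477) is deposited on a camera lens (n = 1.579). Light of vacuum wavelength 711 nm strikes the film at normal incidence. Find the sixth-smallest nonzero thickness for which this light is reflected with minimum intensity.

Top surface (1.0 → 1.477): reflection off a higher-index medium gives a half-wave phase shift.
Bottom surface (1.477 → 1.579): reflection off a higher-index medium gives a half-wave phase shift.
Net: no relative phase inversion (both shifts match).
So the condition for destructive reflection is 2 n t = (m + ½) λ.
The sixth-smallest nonzero thickness corresponds to m = 5: t = (m + ½) λ / (2 n) = 5.50 × 711 / (2 × 1.477) = 1324 nm.

1324 nm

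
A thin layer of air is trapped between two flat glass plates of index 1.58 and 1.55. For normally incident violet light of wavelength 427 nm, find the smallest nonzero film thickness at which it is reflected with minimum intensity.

214 nm

Ray reflecting at the top interface goes from n = 1.58 toward n = 1.0: no phase shift.
At the lower boundary (n = 1.0 to n = 1.55) the reflected ray undergoes a half-wave phase shift.
The two reflections differ by half a wavelength.
With one net inversion, destructive interference in reflection requires 2 n t = m λ.
Minimum nonzero at m = 1: t = λ / (2 n) = 427 / (2 × 1.0) = 214 nm.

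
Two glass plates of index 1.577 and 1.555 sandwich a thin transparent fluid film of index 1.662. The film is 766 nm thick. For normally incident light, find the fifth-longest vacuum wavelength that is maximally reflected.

Top surface (1.577 → 1.662): reflection off a higher-index medium gives a half-wave phase shift.
At the lower boundary (n = 1.662 to n = 1.555) the reflected ray undergoes no phase shift.
Exactly one π shift → a net half-wave offset.
With one net inversion, constructive interference in reflection requires 2 n t = (m + ½) λ.
λ = 2 n t / (m + ½). The fifth-longest wavelength is m = 4: λ = 2 × 1.662 × 766 / 4.50 = 566 nm.

566 nm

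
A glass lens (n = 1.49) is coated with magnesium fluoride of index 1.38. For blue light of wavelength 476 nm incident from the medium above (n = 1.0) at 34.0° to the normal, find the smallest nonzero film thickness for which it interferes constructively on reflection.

Top surface (1.0 → 1.38): reflection off a higher-index medium gives a half-wave phase shift.
Bottom surface (1.38 → 1.49): reflection off a higher-index medium gives a half-wave phase shift.
Zero or two π shifts → no net half-wave offset.
So the condition for constructive reflection is 2 n t cos θ_r = m λ.
Snell's law: 1.0 sin 34.0° = 1.38 sin θ_r → sin θ_r = 0.405, cos θ_r = 0.914.
Minimum nonzero at m = 1: t = λ / (2 n cos θ_r) = 476 / (2 × 1.38 × 0.914) = 189 nm.

189 nm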